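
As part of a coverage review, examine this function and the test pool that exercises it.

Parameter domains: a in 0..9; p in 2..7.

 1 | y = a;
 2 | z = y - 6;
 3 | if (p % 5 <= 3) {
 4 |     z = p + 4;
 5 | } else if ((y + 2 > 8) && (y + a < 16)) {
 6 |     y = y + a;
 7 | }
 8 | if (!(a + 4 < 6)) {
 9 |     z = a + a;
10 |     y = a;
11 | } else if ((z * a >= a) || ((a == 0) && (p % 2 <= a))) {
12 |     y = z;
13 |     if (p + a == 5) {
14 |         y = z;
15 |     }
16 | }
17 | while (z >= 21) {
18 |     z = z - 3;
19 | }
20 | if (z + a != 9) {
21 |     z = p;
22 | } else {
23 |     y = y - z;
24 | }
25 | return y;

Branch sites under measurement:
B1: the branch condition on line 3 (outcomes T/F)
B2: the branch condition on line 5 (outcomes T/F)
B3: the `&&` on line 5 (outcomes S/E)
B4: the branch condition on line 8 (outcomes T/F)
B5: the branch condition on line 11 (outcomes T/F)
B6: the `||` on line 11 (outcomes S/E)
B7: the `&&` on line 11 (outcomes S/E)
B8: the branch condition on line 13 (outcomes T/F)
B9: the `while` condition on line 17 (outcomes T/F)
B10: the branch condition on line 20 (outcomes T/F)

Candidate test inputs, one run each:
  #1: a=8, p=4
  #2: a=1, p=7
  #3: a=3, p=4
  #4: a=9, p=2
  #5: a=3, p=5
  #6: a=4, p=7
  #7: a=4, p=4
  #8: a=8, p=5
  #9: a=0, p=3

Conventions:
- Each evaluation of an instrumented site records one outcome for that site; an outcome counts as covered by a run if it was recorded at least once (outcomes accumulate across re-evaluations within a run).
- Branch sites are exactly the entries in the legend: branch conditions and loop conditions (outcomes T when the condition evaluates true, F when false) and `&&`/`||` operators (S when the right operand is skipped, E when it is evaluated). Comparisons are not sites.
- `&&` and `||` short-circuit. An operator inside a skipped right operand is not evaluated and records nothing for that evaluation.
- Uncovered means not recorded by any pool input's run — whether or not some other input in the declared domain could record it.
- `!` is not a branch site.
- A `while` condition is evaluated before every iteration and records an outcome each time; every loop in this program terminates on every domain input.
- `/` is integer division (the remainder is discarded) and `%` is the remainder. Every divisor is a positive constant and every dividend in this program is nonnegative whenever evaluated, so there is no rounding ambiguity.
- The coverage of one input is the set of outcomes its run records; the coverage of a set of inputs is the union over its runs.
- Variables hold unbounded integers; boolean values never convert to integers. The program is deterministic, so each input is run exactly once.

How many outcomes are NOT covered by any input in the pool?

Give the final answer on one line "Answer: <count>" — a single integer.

test 1 (a=8, p=4) hits B1=F, B2=F, B3=E, B4=T, B9=F, B10=T
test 2 (a=1, p=7) hits B1=T, B4=F, B5=T, B6=S, B8=F, B9=F, B10=T
test 3 (a=3, p=4) hits B1=F, B2=F, B3=S, B4=T, B9=F, B10=F
test 4 (a=9, p=2) hits B1=T, B4=T, B9=F, B10=T
test 5 (a=3, p=5) hits B1=T, B4=T, B9=F, B10=F
test 6 (a=4, p=7) hits B1=T, B4=T, B9=F, B10=T
test 7 (a=4, p=4) hits B1=F, B2=F, B3=S, B4=T, B9=F, B10=T
test 8 (a=8, p=5) hits B1=T, B4=T, B9=F, B10=T
test 9 (a=0, p=3) hits B1=T, B4=F, B5=T, B6=S, B8=F, B9=F, B10=T
union over the pool: B1=T, B1=F, B2=F, B3=S, B3=E, B4=T, B4=F, B5=T, B6=S, B8=F, B9=F, B10=T, B10=F
uncovered (7 of 20): B2=T, B5=F, B6=E, B7=S, B7=E, B8=T, B9=T

Answer: 7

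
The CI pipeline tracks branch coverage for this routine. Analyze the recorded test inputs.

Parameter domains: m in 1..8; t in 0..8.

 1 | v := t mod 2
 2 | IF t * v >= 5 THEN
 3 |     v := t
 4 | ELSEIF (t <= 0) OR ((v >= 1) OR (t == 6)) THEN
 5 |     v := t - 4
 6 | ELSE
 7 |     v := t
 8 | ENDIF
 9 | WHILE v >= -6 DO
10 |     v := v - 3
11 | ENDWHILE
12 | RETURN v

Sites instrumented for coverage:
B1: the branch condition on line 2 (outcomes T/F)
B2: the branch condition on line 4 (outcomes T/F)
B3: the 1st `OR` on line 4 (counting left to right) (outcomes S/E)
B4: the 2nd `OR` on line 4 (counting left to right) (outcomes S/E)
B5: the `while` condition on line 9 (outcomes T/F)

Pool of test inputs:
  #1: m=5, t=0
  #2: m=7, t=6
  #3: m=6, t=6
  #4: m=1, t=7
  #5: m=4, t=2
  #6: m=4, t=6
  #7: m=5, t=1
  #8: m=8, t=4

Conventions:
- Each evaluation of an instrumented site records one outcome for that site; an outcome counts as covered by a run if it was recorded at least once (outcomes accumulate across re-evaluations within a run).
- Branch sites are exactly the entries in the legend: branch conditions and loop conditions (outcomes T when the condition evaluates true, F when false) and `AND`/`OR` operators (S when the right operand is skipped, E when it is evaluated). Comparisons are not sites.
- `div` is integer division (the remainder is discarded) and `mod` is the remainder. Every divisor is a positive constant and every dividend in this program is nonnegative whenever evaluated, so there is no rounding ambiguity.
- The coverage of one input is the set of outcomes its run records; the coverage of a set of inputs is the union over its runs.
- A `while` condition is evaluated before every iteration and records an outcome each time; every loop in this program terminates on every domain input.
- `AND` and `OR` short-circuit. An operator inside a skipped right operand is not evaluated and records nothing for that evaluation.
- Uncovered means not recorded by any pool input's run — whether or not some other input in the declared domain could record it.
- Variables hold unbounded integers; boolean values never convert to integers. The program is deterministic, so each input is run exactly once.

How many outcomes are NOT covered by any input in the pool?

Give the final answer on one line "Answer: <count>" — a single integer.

run #1 (m=5, t=0) runs B1->F, B3->S, B2->T, B5->T, B5->F; records B1=F, B2=T, B3=S, B5=T, B5=F
run #2 (m=7, t=6) runs B1->F, B3->E, B4->E, B2->T, B5->T, B5->T, B5->T, B5->F; records B1=F, B2=T, B3=E, B4=E, B5=T, B5=F
run #3 (m=6, t=6) runs B1->F, B3->E, B4->E, B2->T, B5->T, B5->T, B5->T, B5->F; records B1=F, B2=T, B3=E, B4=E, B5=T, B5=F
run #4 (m=1, t=7) runs B1->T, B5->T, B5->T, B5->T, B5->T, B5->T, B5->F; records B1=T, B5=T, B5=F
run #5 (m=4, t=2) runs B1->F, B3->E, B4->E, B2->F, B5->T, B5->T, B5->T, B5->F; records B1=F, B2=F, B3=E, B4=E, B5=T, B5=F
run #6 (m=4, t=6) runs B1->F, B3->E, B4->E, B2->T, B5->T, B5->T, B5->T, B5->F; records B1=F, B2=T, B3=E, B4=E, B5=T, B5=F
run #7 (m=5, t=1) runs B1->F, B3->E, B4->S, B2->T, B5->T, B5->T, B5->F; records B1=F, B2=T, B3=E, B4=S, B5=T, B5=F
run #8 (m=8, t=4) runs B1->F, B3->E, B4->E, B2->F, B5->T, B5->T, B5->T, B5->T, B5->F; records B1=F, B2=F, B3=E, B4=E, B5=T, B5=F
union over the pool: B1=T, B1=F, B2=T, B2=F, B3=S, B3=E, B4=S, B4=E, B5=T, B5=F
uncovered (0 of 10): none

Answer: 0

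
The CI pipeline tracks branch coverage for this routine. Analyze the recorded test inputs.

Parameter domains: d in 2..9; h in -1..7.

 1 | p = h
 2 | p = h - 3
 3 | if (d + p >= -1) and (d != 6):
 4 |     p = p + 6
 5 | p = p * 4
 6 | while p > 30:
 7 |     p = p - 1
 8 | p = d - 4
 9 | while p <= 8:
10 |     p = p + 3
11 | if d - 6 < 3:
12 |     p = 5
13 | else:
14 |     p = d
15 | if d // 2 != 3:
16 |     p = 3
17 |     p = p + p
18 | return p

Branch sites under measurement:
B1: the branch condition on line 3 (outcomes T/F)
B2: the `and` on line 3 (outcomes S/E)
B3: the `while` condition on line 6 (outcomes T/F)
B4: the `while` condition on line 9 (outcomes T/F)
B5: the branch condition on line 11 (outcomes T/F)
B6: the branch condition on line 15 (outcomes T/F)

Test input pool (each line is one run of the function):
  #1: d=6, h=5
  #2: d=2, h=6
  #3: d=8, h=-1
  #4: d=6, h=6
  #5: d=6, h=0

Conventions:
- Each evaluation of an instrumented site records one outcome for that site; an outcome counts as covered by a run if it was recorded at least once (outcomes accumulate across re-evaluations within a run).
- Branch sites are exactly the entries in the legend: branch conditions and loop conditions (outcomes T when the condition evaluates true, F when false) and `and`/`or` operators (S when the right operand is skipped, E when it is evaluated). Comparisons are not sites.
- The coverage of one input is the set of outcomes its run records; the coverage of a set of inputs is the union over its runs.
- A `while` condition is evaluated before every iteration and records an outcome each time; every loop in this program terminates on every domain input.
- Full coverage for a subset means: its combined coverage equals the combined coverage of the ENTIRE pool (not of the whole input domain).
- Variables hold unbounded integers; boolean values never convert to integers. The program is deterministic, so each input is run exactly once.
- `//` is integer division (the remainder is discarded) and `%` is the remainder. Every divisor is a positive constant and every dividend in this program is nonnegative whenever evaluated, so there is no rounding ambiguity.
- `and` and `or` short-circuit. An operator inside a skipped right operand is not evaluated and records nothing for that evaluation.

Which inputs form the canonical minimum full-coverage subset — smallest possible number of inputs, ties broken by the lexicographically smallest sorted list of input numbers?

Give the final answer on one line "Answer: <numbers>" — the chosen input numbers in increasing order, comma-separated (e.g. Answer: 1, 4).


test 1 (d=6, h=5) fires B2->E, B1->F, B3->F, B4->T, B4->T, B4->T, B4->F, B5->T, B6->F; hits B1=F, B2=E, B3=F, B4=T, B4=F, B5=T, B6=F
test 2 (d=2, h=6) fires B2->E, B1->T, B3->T, B3->T, B3->T, B3->T, B3->T, B3->T, B3->F, B4->T, B4->T, B4->T, B4->T, B4->F, ...; hits B1=T, B2=E, B3=T, B3=F, B4=T, B4=F, B5=T, B6=T
test 3 (d=8, h=-1) fires B2->E, B1->T, B3->F, B4->T, B4->T, B4->F, B5->T, B6->T; hits B1=T, B2=E, B3=F, B4=T, B4=F, B5=T, B6=T
test 4 (d=6, h=6) fires B2->E, B1->F, B3->F, B4->T, B4->T, B4->T, B4->F, B5->T, B6->F; hits B1=F, B2=E, B3=F, B4=T, B4=F, B5=T, B6=F
test 5 (d=6, h=0) fires B2->E, B1->F, B3->F, B4->T, B4->T, B4->T, B4->F, B5->T, B6->F; hits B1=F, B2=E, B3=F, B4=T, B4=F, B5=T, B6=F
union over all inputs: B1=T, B1=F, B2=E, B3=T, B3=F, B4=T, B4=F, B5=T, B6=T, B6=F (10 outcomes)
size 1 is not enough: best union over all size-1 subsets is 8/10
at size 2, {1, 2} reaches all 10 outcomes; every lexicographically earlier size-2 subset fails
Answer: 1, 2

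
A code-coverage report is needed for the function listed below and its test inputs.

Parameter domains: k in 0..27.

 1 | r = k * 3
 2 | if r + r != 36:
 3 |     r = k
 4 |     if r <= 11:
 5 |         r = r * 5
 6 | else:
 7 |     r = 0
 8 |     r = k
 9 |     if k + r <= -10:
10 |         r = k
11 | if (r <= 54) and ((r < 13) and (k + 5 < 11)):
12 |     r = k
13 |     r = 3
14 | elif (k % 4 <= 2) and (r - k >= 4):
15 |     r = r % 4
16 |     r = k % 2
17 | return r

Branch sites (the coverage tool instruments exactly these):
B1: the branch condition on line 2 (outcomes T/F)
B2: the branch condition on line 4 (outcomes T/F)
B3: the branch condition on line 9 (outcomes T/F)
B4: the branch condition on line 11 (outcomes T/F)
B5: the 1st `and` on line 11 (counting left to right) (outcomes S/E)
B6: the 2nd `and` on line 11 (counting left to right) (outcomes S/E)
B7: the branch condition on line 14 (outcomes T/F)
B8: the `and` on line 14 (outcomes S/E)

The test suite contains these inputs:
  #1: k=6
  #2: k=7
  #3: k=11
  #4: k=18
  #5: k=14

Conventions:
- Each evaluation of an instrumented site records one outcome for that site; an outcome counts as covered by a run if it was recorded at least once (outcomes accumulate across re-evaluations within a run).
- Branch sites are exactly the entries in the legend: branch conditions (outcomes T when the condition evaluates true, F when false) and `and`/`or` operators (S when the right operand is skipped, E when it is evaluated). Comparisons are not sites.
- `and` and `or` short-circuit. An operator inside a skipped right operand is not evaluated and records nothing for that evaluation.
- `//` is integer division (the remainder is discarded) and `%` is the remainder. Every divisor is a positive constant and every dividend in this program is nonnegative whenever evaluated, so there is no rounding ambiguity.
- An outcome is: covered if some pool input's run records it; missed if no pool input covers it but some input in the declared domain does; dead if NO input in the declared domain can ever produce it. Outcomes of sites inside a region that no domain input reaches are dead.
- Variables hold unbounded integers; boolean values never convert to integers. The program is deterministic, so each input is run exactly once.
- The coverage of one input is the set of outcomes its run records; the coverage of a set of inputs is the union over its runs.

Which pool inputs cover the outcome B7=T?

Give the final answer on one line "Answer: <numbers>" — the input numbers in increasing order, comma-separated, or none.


input #1 (k=6): misses B7=T
input #2 (k=7): misses B7=T
input #3 (k=11): misses B7=T
input #4 (k=18): misses B7=T
input #5 (k=14): misses B7=T
Answer: none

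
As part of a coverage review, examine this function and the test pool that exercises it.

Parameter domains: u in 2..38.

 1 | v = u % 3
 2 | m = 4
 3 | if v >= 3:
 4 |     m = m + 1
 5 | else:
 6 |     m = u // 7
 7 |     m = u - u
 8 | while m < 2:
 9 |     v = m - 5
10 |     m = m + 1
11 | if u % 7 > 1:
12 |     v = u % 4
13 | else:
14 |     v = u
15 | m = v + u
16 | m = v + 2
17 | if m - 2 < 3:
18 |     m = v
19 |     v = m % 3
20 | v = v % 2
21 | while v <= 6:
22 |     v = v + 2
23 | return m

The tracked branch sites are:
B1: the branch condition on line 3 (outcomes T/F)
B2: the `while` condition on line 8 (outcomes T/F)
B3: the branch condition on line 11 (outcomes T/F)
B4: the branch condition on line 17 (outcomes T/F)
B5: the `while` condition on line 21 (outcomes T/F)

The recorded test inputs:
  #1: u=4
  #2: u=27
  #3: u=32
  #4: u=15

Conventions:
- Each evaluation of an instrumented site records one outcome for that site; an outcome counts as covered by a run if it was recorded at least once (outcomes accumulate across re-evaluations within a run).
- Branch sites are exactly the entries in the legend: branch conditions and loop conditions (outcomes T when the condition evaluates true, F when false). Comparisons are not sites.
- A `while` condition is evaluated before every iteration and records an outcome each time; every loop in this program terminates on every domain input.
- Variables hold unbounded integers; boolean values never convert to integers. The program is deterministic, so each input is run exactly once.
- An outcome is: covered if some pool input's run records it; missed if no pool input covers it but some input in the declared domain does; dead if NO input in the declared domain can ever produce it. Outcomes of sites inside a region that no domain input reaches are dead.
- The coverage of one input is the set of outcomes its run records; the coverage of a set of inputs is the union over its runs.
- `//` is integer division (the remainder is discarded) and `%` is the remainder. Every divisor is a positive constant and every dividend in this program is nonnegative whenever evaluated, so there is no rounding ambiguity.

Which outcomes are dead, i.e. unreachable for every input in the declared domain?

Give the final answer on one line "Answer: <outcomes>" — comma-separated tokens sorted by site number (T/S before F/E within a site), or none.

running all 37 domain inputs and tallying outcomes:
  B1=T: zero occurrences over every domain input -> dead
  reachable outcomes have witnesses, e.g. B1=F (e.g. u=2), B2=T (e.g. u=2), B2=F (e.g. u=2), B3=T (e.g. u=2)

Answer: B1=T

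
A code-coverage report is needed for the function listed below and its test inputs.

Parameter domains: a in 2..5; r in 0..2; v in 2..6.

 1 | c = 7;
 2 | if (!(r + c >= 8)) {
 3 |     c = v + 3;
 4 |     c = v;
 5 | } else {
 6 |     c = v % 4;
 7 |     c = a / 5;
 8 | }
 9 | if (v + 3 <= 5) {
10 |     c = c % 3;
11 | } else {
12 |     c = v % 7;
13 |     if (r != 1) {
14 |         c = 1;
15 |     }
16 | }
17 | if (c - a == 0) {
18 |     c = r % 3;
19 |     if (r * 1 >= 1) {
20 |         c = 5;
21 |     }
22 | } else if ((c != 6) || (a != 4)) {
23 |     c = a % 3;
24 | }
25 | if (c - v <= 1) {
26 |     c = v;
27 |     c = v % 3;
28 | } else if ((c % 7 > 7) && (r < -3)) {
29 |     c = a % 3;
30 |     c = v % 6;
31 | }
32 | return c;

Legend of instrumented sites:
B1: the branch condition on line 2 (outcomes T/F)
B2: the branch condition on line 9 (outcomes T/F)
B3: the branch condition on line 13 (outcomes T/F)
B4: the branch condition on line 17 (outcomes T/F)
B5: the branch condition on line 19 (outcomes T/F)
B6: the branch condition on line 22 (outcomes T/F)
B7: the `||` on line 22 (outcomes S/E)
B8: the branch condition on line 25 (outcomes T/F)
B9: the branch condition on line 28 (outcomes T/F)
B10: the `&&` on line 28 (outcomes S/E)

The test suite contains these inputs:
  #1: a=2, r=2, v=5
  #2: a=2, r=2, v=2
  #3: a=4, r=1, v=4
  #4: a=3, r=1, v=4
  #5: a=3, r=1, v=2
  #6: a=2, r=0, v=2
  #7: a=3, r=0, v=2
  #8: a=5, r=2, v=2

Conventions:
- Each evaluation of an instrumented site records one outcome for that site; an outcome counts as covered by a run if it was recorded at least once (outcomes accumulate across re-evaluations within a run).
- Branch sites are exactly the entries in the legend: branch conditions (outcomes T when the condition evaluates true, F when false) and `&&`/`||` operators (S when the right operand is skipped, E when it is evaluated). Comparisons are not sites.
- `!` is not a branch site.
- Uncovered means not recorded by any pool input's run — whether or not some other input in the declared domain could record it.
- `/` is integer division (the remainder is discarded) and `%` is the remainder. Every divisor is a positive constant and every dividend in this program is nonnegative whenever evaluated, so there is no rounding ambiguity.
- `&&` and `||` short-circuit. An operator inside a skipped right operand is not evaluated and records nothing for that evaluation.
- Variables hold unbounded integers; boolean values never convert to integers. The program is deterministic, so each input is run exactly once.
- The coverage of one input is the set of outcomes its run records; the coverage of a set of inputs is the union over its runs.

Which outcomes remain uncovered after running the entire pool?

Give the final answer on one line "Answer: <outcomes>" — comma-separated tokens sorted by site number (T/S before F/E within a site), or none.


run #1 (a=2, r=2, v=5) runs B1->F, B2->F, B3->T, B4->F, B7->S, B6->T, B8->T; records B1=F, B2=F, B3=T, B4=F, B6=T, B7=S, B8=T
run #2 (a=2, r=2, v=2) runs B1->F, B2->T, B4->F, B7->S, B6->T, B8->T; records B1=F, B2=T, B4=F, B6=T, B7=S, B8=T
run #3 (a=4, r=1, v=4) runs B1->F, B2->F, B3->F, B4->T, B5->T, B8->T; records B1=F, B2=F, B3=F, B4=T, B5=T, B8=T
run #4 (a=3, r=1, v=4) runs B1->F, B2->F, B3->F, B4->F, B7->S, B6->T, B8->T; records B1=F, B2=F, B3=F, B4=F, B6=T, B7=S, B8=T
run #5 (a=3, r=1, v=2) runs B1->F, B2->T, B4->F, B7->S, B6->T, B8->T; records B1=F, B2=T, B4=F, B6=T, B7=S, B8=T
run #6 (a=2, r=0, v=2) runs B1->T, B2->T, B4->T, B5->F, B8->T; records B1=T, B2=T, B4=T, B5=F, B8=T
run #7 (a=3, r=0, v=2) runs B1->T, B2->T, B4->F, B7->S, B6->T, B8->T; records B1=T, B2=T, B4=F, B6=T, B7=S, B8=T
run #8 (a=5, r=2, v=2) runs B1->F, B2->T, B4->F, B7->S, B6->T, B8->T; records B1=F, B2=T, B4=F, B6=T, B7=S, B8=T
union over the pool: B1=T, B1=F, B2=T, B2=F, B3=T, B3=F, B4=T, B4=F, B5=T, B5=F, B6=T, B7=S, B8=T
uncovered (7 of 20): B6=F, B7=E, B8=F, B9=T, B9=F, B10=S, B10=E
Answer: B6=F, B7=E, B8=F, B9=T, B9=F, B10=S, B10=E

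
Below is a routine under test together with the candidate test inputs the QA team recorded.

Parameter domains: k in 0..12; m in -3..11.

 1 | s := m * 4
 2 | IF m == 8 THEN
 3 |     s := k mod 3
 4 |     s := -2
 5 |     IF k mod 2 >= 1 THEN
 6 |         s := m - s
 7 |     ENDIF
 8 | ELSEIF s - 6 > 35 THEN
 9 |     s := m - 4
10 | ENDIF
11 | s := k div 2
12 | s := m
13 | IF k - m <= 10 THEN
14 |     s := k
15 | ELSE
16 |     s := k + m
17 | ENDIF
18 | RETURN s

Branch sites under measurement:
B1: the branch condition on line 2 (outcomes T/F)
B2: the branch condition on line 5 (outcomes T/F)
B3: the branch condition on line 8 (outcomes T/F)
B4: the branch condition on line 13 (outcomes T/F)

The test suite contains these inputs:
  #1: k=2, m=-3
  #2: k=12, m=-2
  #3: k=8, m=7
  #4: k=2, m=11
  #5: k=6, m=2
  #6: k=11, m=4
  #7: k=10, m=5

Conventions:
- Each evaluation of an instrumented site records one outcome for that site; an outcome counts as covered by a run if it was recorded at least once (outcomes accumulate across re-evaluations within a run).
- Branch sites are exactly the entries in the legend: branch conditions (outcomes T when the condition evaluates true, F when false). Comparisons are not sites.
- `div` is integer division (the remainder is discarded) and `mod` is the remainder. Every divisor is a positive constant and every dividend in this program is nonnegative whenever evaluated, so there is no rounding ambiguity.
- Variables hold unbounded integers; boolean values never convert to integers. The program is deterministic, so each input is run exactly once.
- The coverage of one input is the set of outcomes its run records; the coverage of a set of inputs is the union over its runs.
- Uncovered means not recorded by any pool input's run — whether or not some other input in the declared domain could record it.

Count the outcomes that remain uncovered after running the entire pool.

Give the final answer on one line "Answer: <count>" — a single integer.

input #1, k=2, m=-3: events B1->F, B3->F, B4->T; outcomes B1=F, B3=F, B4=T
input #2, k=12, m=-2: events B1->F, B3->F, B4->F; outcomes B1=F, B3=F, B4=F
input #3, k=8, m=7: events B1->F, B3->F, B4->T; outcomes B1=F, B3=F, B4=T
input #4, k=2, m=11: events B1->F, B3->T, B4->T; outcomes B1=F, B3=T, B4=T
input #5, k=6, m=2: events B1->F, B3->F, B4->T; outcomes B1=F, B3=F, B4=T
input #6, k=11, m=4: events B1->F, B3->F, B4->T; outcomes B1=F, B3=F, B4=T
input #7, k=10, m=5: events B1->F, B3->F, B4->T; outcomes B1=F, B3=F, B4=T
union over the pool: B1=F, B3=T, B3=F, B4=T, B4=F
uncovered (3 of 8): B1=T, B2=T, B2=F

Answer: 3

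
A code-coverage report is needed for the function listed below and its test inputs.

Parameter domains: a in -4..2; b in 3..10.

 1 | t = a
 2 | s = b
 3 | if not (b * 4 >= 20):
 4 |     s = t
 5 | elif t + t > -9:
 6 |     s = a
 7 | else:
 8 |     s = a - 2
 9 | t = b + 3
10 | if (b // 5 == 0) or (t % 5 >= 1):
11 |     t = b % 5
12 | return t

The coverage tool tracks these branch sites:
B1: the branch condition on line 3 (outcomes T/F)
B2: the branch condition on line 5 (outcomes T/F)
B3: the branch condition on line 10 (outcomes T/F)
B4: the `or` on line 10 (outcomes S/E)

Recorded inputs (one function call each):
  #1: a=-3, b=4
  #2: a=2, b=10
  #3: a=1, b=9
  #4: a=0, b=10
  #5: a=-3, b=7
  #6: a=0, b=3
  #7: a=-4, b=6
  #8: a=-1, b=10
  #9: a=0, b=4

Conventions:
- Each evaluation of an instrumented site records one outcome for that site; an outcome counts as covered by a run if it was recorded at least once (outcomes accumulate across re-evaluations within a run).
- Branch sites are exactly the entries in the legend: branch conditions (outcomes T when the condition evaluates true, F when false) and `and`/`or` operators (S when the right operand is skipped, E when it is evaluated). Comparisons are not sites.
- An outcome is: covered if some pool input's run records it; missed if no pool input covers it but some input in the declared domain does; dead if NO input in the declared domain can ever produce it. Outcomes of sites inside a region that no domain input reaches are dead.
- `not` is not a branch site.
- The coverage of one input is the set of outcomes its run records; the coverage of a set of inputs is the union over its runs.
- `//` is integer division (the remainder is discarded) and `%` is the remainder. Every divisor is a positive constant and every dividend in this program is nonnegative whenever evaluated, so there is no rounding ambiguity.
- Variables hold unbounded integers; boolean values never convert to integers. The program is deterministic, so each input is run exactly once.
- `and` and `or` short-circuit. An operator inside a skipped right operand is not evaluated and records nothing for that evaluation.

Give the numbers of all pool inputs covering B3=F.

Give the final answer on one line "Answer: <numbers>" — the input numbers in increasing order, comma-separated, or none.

input #1 (a=-3, b=4): misses B3=F
input #2 (a=2, b=10): misses B3=F
input #3 (a=1, b=9): misses B3=F
input #4 (a=0, b=10): misses B3=F
input #5 (a=-3, b=7): covers B3=F
input #6 (a=0, b=3): misses B3=F
input #7 (a=-4, b=6): misses B3=F
input #8 (a=-1, b=10): misses B3=F
input #9 (a=0, b=4): misses B3=F

Answer: 5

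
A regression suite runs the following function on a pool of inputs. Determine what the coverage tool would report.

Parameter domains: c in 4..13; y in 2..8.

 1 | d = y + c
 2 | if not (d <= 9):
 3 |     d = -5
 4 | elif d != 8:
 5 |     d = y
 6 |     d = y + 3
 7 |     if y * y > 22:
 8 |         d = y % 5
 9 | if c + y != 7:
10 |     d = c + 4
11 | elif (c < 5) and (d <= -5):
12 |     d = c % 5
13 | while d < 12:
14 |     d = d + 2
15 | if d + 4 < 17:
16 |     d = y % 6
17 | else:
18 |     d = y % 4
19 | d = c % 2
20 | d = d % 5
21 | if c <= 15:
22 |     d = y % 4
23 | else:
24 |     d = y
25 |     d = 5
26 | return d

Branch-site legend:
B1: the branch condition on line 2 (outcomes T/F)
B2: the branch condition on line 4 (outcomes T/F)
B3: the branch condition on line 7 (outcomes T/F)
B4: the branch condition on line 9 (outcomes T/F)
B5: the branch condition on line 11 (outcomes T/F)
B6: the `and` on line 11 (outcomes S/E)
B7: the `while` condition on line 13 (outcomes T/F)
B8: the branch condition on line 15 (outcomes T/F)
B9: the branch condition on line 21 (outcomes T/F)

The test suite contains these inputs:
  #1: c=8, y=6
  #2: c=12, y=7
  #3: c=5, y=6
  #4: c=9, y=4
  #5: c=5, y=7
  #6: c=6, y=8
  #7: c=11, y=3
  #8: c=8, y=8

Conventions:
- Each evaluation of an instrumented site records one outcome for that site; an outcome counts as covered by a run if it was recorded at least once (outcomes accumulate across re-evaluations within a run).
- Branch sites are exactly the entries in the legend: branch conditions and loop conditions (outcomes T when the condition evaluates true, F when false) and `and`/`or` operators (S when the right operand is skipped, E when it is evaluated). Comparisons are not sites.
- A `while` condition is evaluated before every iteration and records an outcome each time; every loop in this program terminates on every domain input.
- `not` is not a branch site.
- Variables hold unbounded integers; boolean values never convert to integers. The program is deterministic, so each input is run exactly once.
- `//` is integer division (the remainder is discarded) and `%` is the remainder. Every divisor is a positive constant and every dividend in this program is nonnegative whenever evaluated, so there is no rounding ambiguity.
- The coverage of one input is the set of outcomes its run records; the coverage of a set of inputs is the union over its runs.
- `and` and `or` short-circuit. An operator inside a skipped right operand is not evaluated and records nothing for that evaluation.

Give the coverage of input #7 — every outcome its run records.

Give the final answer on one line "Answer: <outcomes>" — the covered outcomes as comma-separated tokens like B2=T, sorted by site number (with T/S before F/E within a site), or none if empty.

Running input #7 (c=11, y=3), event by event:
  B1->T, B4->T, B7->F, B8->F, B9->T
as a set, this run covers: B1=T, B4=T, B7=F, B8=F, B9=T

Answer: B1=T, B4=T, B7=F, B8=F, B9=T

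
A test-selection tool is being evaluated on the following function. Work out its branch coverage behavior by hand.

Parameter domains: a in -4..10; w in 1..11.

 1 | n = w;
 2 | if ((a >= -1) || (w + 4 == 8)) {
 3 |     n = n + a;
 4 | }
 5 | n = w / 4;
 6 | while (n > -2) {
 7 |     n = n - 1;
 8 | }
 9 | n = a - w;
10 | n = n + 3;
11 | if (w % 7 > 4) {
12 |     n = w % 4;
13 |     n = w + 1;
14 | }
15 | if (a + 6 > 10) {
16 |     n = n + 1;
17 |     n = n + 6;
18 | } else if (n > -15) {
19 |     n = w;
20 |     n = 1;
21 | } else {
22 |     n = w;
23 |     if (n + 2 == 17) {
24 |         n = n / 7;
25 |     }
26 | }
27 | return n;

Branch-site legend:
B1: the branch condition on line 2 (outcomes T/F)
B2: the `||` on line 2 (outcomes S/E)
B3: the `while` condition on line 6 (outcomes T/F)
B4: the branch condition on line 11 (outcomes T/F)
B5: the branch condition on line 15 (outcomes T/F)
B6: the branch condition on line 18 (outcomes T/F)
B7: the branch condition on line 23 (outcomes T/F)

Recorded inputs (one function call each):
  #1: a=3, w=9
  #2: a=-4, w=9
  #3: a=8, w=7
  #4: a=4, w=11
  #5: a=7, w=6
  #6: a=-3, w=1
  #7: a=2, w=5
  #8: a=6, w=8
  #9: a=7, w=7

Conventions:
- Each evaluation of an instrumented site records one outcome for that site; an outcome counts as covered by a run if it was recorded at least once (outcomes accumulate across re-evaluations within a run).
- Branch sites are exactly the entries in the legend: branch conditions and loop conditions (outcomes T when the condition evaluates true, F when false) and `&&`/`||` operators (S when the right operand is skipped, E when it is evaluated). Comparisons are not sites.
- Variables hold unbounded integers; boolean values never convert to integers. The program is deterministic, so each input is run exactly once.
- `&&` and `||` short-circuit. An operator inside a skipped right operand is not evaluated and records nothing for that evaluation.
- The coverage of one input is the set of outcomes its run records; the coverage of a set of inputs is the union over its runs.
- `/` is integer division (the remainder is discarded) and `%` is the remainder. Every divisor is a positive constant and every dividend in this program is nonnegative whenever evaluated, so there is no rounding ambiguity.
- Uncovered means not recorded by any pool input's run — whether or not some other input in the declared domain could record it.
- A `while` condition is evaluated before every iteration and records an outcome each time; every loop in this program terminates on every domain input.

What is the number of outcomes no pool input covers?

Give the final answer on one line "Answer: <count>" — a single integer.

input #1 (a=3, w=9): events B2->S, B1->T, B3->T, B3->T, B3->T, B3->T, B3->F, B4->F, B5->F, B6->T; covers B1=T, B2=S, B3=T, B3=F, B4=F, B5=F, B6=T
input #2 (a=-4, w=9): events B2->E, B1->F, B3->T, B3->T, B3->T, B3->T, B3->F, B4->F, B5->F, B6->T; covers B1=F, B2=E, B3=T, B3=F, B4=F, B5=F, B6=T
input #3 (a=8, w=7): events B2->S, B1->T, B3->T, B3->T, B3->T, B3->F, B4->F, B5->T; covers B1=T, B2=S, B3=T, B3=F, B4=F, B5=T
input #4 (a=4, w=11): events B2->S, B1->T, B3->T, B3->T, B3->T, B3->T, B3->F, B4->F, B5->F, B6->T; covers B1=T, B2=S, B3=T, B3=F, B4=F, B5=F, B6=T
input #5 (a=7, w=6): events B2->S, B1->T, B3->T, B3->T, B3->T, B3->F, B4->T, B5->T; covers B1=T, B2=S, B3=T, B3=F, B4=T, B5=T
input #6 (a=-3, w=1): events B2->E, B1->F, B3->T, B3->T, B3->F, B4->F, B5->F, B6->T; covers B1=F, B2=E, B3=T, B3=F, B4=F, B5=F, B6=T
input #7 (a=2, w=5): events B2->S, B1->T, B3->T, B3->T, B3->T, B3->F, B4->T, B5->F, B6->T; covers B1=T, B2=S, B3=T, B3=F, B4=T, B5=F, B6=T
input #8 (a=6, w=8): events B2->S, B1->T, B3->T, B3->T, B3->T, B3->T, B3->F, B4->F, B5->T; covers B1=T, B2=S, B3=T, B3=F, B4=F, B5=T
input #9 (a=7, w=7): events B2->S, B1->T, B3->T, B3->T, B3->T, B3->F, B4->F, B5->T; covers B1=T, B2=S, B3=T, B3=F, B4=F, B5=T
union over the pool: B1=T, B1=F, B2=S, B2=E, B3=T, B3=F, B4=T, B4=F, B5=T, B5=F, B6=T
uncovered (3 of 14): B6=F, B7=T, B7=F

Answer: 3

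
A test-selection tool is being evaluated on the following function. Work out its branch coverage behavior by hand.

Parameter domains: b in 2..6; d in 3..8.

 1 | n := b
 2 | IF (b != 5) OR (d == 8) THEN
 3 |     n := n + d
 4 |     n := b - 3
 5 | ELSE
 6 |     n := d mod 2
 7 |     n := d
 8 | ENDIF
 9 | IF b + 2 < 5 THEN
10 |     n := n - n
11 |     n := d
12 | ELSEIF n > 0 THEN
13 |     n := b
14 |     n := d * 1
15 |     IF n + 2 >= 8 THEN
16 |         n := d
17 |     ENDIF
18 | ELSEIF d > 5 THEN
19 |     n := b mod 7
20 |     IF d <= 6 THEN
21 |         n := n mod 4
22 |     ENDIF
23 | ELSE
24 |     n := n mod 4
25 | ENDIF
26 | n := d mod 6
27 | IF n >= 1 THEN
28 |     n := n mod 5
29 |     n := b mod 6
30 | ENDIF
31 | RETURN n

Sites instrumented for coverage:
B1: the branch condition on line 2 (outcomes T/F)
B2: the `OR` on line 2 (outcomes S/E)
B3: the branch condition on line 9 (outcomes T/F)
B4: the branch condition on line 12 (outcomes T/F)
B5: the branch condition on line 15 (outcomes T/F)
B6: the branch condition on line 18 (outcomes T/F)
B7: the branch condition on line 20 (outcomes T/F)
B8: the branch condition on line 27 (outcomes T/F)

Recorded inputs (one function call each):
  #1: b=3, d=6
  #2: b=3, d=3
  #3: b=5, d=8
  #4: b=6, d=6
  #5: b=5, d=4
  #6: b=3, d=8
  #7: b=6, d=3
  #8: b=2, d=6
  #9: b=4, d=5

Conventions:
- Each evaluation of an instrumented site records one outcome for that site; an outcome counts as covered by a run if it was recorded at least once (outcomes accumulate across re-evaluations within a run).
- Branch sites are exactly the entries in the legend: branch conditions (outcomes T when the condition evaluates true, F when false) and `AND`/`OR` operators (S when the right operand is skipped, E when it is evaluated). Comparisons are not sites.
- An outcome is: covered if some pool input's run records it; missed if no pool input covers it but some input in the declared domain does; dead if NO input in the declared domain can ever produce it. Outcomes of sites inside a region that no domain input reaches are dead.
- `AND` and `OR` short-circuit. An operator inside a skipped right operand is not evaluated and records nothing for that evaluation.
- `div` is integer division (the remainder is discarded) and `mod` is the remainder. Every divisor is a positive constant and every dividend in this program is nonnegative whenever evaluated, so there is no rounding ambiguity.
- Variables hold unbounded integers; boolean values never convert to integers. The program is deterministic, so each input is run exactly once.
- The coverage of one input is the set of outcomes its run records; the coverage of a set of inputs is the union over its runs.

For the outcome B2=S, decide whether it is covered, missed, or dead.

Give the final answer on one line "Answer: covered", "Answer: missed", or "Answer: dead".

B2=S is recorded by pool input(s) 1, 2, 4, 6, 7, 8, 9 -> covered

Answer: covered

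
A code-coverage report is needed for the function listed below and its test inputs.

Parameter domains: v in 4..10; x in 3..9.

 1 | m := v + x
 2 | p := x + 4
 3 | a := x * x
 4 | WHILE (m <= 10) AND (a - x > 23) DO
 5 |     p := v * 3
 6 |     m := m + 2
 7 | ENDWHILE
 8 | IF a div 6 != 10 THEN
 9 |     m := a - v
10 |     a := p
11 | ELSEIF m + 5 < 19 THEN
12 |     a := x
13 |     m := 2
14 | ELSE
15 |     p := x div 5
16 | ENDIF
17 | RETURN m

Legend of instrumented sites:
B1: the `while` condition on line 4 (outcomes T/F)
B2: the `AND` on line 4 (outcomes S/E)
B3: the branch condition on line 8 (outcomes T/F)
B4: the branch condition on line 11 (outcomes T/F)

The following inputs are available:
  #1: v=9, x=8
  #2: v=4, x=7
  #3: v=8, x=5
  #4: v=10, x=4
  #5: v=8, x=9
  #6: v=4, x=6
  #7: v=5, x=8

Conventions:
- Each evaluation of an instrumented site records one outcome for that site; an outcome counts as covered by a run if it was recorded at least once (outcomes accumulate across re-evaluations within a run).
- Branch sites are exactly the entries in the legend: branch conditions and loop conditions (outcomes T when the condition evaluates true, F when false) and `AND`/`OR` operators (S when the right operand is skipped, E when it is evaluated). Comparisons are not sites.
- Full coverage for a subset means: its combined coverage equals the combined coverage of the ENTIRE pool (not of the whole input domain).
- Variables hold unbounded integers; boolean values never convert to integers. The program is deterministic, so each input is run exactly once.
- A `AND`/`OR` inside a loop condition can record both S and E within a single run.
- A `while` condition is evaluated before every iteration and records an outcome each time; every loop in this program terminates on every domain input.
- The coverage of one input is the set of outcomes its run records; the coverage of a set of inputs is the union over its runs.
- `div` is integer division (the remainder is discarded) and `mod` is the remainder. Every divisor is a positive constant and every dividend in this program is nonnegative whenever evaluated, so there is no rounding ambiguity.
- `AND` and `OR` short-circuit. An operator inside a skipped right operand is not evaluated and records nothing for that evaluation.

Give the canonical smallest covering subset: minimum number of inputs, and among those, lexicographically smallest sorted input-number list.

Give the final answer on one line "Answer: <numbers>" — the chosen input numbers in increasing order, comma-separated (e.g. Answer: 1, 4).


#1 (v=9, x=8) -> covered: B1=F, B2=S, B3=F, B4=F
#2 (v=4, x=7) -> covered: B1=F, B2=S, B3=T
#3 (v=8, x=5) -> covered: B1=F, B2=S, B3=T
#4 (v=10, x=4) -> covered: B1=F, B2=S, B3=T
#5 (v=8, x=9) -> covered: B1=F, B2=S, B3=T
#6 (v=4, x=6) -> covered: B1=T, B1=F, B2=S, B2=E, B3=T
#7 (v=5, x=8) -> covered: B1=F, B2=S, B3=F, B4=T
the full pool covers 8 outcomes: B1=T, B1=F, B2=S, B2=E, B3=T, B3=F, B4=T, B4=F
size 1 is not enough: best union over all size-1 subsets is 5/8
size 2 is not enough: best union over all size-2 subsets is 7/8
at size 3, {1, 6, 7} reaches all 8 outcomes; every lexicographically earlier size-3 subset fails
Answer: 1, 6, 7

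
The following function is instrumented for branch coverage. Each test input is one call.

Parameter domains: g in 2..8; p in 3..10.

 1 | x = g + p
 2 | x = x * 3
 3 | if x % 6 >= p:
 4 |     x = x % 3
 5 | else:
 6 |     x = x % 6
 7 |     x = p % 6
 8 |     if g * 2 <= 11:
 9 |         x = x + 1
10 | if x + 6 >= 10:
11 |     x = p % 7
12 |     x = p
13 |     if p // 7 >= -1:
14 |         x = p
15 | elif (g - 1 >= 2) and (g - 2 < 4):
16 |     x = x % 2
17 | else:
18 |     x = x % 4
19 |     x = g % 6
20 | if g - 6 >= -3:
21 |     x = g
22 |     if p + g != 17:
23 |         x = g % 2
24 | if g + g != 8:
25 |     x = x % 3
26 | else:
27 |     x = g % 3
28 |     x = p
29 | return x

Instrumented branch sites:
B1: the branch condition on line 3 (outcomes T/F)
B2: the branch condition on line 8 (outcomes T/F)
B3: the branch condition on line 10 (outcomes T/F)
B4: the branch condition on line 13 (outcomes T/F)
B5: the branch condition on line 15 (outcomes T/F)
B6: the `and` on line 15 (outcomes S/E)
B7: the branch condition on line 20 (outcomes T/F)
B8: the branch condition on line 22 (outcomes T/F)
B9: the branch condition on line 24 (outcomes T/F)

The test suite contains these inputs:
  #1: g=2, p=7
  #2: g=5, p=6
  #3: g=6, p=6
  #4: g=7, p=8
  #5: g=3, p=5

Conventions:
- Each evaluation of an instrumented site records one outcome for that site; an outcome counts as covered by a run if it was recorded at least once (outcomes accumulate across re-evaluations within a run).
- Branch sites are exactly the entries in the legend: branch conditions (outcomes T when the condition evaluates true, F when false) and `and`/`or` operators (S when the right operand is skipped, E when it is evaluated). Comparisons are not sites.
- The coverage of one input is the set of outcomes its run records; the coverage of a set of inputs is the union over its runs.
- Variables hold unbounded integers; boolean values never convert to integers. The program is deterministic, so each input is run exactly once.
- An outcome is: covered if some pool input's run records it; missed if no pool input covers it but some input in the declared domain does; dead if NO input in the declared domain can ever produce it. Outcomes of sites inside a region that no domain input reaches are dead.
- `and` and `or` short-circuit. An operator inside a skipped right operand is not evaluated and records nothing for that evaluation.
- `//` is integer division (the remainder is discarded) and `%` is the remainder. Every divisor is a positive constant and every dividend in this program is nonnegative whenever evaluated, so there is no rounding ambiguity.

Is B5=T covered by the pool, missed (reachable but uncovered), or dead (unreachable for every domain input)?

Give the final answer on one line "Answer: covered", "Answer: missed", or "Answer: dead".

B5=T is recorded by pool input(s) 2 -> covered

Answer: covered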